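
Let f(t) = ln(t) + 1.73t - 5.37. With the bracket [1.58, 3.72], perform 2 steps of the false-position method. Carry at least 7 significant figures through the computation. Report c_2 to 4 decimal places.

2.5625

f(1.580000) = -2.179175, f(3.720000) = 2.379324
step 1: c = 2.603020, f(c) = 0.089897 > 0 → new bracket [1.580000, 2.603020]
step 2: c = 2.562490, f(c) = 0.004086 > 0 → new bracket [1.580000, 2.562490]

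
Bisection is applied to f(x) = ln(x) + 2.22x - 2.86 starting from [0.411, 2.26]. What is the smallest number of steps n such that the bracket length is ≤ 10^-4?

15

Initial width b − a = 2.26 − 0.411 = 1.849000.
After n steps the width is (b−a)/2^n; need (b−a)/2^n ≤ 10^-4.
So n ≥ log₂(1.849000/10^-4) = log₂(18490.0000) ≈ 14.1745.
Hence n = 15.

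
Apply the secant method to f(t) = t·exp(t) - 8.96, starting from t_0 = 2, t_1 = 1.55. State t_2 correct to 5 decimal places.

f(t_0) = 5.818112, f(t_1) = -1.657221
t_2 = 1.550000 - (-1.657221)·(1.550000 - 2.000000)/(-1.657221 - (5.818112)) = 1.649761; f(t_2) = -0.371775

1.64976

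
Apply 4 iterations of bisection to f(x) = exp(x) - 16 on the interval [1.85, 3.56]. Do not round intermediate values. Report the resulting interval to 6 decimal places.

f(1.850000) = -9.640180, f(3.560000) = 19.163197 (opposite signs)
step 1: m = 2.705000, f(m) = -1.045683 < 0 → root in [2.705000, 3.560000]
step 2: m = 3.132500, f(m) = 6.931236 > 0 → root in [2.705000, 3.132500]
step 3: m = 2.918750, f(m) = 2.518125 > 0 → root in [2.705000, 2.918750]
step 4: m = 2.811875, f(m) = 0.641091 > 0 → root in [2.705000, 2.811875]

[2.705000, 2.811875]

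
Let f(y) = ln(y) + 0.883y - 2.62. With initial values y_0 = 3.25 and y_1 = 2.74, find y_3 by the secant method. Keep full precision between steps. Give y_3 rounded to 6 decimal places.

f(y_0) = 1.428405, f(y_1) = 0.807378
y_2 = 2.740000 - (0.807378)·(2.740000 - 3.250000)/(0.807378 - (1.428405)) = 2.076965; f(y_2) = -0.055132
y_3 = 2.076965 - (-0.055132)·(2.076965 - 2.740000)/(-0.055132 - (0.807378)) = 2.119347; f(y_3) = 0.002491

2.119347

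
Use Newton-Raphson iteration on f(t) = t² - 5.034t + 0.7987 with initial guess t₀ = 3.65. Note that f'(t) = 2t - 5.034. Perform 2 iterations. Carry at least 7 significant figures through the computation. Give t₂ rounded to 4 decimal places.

4.9417

t_0 = 3.650000: f = -4.252900, f' = 2.266000 → t_1 = 3.650000 - (-4.252900)/(2.266000) = 5.526831
t_1 = 5.526831: f = 3.522496, f' = 6.019663 → t_2 = 5.526831 - (3.522496)/(6.019663) = 4.941666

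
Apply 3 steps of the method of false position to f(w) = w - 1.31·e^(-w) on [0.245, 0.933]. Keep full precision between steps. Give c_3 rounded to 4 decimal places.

0.6704

False-position update: c = (a·f(b) − b·f(a))/(f(b) − f(a)); replace the endpoint whose sign matches f(c).
f(0.245000) = -0.780343, f(0.933000) = 0.417683
step 1: c = 0.693134, f(c) = 0.038125 > 0 → new bracket [0.245000, 0.693134]
step 2: c = 0.672259, f(c) = 0.003434 > 0 → new bracket [0.245000, 0.672259]
step 3: c = 0.670387, f(c) = 0.000309 > 0 → new bracket [0.245000, 0.670387]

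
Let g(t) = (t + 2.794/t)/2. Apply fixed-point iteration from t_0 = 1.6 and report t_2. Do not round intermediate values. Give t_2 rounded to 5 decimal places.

1.67153

t_1 = g(1.600000) = 1.673125
t_2 = g(1.673125) = 1.671527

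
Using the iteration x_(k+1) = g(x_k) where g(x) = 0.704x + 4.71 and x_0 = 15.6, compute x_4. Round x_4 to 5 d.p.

15.83548

x_1 = g(15.600000) = 15.692400
x_2 = g(15.692400) = 15.757450
x_3 = g(15.757450) = 15.803245
x_4 = g(15.803245) = 15.835484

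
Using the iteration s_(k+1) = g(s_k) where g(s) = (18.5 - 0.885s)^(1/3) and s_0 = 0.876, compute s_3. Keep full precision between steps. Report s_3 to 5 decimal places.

s_1 = g(0.876000) = 2.607314
s_2 = g(2.607314) = 2.529909
s_3 = g(2.529909) = 2.533471

2.53347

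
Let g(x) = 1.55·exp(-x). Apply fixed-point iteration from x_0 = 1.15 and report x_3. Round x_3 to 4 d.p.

0.6002

x_1 = g(1.150000) = 0.490787
x_2 = g(0.490787) = 0.948824
x_3 = g(0.948824) = 0.600154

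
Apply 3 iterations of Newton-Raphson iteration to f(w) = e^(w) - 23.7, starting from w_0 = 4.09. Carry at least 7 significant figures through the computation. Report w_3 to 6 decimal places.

3.166539

f'(w) = e^(w)
w_0 = 4.090000: f = 36.039892, f' = 59.739892 → w_1 = 4.090000 - (36.039892)/(59.739892) = 3.486720
w_1 = 3.486720: f = 8.978581, f' = 32.678581 → w_2 = 3.486720 - (8.978581)/(32.678581) = 3.211966
w_2 = 3.211966: f = 1.127838, f' = 24.827838 → w_3 = 3.211966 - (1.127838)/(24.827838) = 3.166539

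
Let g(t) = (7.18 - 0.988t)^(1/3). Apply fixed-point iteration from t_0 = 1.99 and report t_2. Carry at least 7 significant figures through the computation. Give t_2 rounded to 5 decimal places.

1.76161

t_1 = g(1.990000) = 1.734018
t_2 = g(1.734018) = 1.761614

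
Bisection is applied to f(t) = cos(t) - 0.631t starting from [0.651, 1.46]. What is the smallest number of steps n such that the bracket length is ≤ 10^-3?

Initial width b − a = 1.46 − 0.651 = 0.809000.
After n steps the width is (b−a)/2^n; need (b−a)/2^n ≤ 10^-3.
So n ≥ log₂(0.809000/10^-3) = log₂(809.0000) ≈ 9.6600.
Hence n = 10.

10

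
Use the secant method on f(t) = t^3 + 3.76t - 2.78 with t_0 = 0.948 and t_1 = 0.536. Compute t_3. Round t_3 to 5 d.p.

0.66284

Secant update: t_(k+1) = t_k − f(t_k)·(t_k − t_(k-1))/(f(t_k) − f(t_(k-1))).
f(t_0) = 1.636451, f(t_1) = -0.610649
t_2 = 0.536000 - (-0.610649)·(0.536000 - 0.948000)/(-0.610649 - (1.636451)) = 0.647961; f(t_2) = -0.071618
t_3 = 0.647961 - (-0.071618)·(0.647961 - 0.536000)/(-0.071618 - (-0.610649)) = 0.662837; f(t_3) = 0.003484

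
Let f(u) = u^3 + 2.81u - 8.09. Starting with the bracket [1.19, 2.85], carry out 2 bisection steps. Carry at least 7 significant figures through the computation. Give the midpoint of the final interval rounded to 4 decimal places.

f(1.190000) = -3.060941, f(2.850000) = 23.067625 (opposite signs)
step 1: m = 2.020000, f(m) = 5.828608 > 0 → root in [1.190000, 2.020000]
step 2: m = 1.605000, f(m) = 0.554570 > 0 → root in [1.190000, 1.605000]
Midpoint of [1.190000, 1.605000] = 1.397500

1.3975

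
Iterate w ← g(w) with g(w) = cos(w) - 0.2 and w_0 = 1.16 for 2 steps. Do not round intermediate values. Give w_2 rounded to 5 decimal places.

w_1 = g(1.160000) = 0.199340
w_2 = g(0.199340) = 0.780198

0.78020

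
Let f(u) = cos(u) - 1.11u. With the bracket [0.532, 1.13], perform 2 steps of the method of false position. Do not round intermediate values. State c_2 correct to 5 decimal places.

f(0.532000) = 0.271274, f(1.130000) = -0.827640
step 1: c = 0.679620, f(c) = 0.023433 > 0 → new bracket [0.679620, 1.130000]
step 2: c = 0.692021, f(c) = 0.001815 > 0 → new bracket [0.692021, 1.130000]

0.69202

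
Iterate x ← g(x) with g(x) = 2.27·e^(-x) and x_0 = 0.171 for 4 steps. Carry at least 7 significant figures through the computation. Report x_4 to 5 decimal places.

0.44757

x_1 = g(0.171000) = 1.913205
x_2 = g(1.913205) = 0.335067
x_3 = g(0.335067) = 1.623709
x_4 = g(1.623709) = 0.447567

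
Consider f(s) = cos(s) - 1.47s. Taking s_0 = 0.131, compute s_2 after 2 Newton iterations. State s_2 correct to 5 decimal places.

Newton update: s ← s − f(s)/f'(s).
f'(s) = -sin(s) - 1.47
s_0 = 0.131000: f = 0.798862, f' = -1.600626 → s_1 = 0.131000 - (0.798862)/(-1.600626) = 0.630093
s_1 = 0.630093: f = -0.118265, f' = -2.059220 → s_2 = 0.630093 - (-0.118265)/(-2.059220) = 0.572662

0.57266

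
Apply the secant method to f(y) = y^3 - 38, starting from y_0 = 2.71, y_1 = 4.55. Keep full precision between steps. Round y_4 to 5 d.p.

3.36578

f(y_0) = -18.097489, f(y_1) = 56.196375
y_2 = 4.550000 - (56.196375)·(4.550000 - 2.710000)/(56.196375 - (-18.097489)) = 3.158212; f(y_2) = -6.499045
y_3 = 3.158212 - (-6.499045)·(3.158212 - 4.550000)/(-6.499045 - (56.196375)) = 3.302485; f(y_3) = -1.981743
y_4 = 3.302485 - (-1.981743)·(3.302485 - 3.158212)/(-1.981743 - (-6.499045)) = 3.365778; f(y_4) = 0.129095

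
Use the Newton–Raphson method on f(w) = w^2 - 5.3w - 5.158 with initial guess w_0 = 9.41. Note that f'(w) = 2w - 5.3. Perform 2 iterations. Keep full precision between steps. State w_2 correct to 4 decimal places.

w_0 = 9.410000: f = 33.517100, f' = 13.520000 → w_1 = 9.410000 - (33.517100)/(13.520000) = 6.930925
w_1 = 6.930925: f = 6.145815, f' = 8.561849 → w_2 = 6.930925 - (6.145815)/(8.561849) = 6.213111

6.2131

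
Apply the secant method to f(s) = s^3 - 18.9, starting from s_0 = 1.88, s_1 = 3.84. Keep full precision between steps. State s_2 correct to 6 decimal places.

f(s_0) = -12.255328, f(s_1) = 37.723104
s_2 = 3.840000 - (37.723104)·(3.840000 - 1.880000)/(37.723104 - (-12.255328)) = 2.360616; f(s_2) = -5.745446

2.360616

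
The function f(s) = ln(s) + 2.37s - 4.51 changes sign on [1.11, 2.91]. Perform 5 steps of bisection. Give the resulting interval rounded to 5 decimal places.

[1.67250, 1.72875]

f(1.110000) = -1.774940, f(2.910000) = 3.454853 (opposite signs)
step 1: m = 2.010000, f(m) = 0.951835 > 0 → root in [1.110000, 2.010000]
step 2: m = 1.560000, f(m) = -0.368114 < 0 → root in [1.560000, 2.010000]
step 3: m = 1.785000, f(m) = 0.299868 > 0 → root in [1.560000, 1.785000]
step 4: m = 1.672500, f(m) = -0.031855 < 0 → root in [1.672500, 1.785000]
step 5: m = 1.728750, f(m) = 0.134536 > 0 → root in [1.672500, 1.728750]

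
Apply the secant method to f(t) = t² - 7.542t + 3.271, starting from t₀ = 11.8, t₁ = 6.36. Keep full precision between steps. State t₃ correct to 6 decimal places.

7.121307

f(t_0) = 53.515400, f(t_1) = -4.246520
t_2 = 6.360000 - (-4.246520)·(6.360000 - 11.800000)/(-4.246520 - (53.515400)) = 6.759936; f(t_2) = -2.015703
t_3 = 6.759936 - (-2.015703)·(6.759936 - 6.360000)/(-2.015703 - (-4.246520)) = 7.121307; f(t_3) = 0.275114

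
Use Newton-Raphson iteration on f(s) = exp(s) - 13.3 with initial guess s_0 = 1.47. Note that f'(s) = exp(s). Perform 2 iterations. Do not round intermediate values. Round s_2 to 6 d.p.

2.918541

Newton update: s ← s − f(s)/f'(s).
s_0 = 1.470000: f = -8.950765, f' = 4.349235 → s_1 = 1.470000 - (-8.950765)/(4.349235) = 3.528009
s_1 = 3.528009: f = 20.756093, f' = 34.056093 → s_2 = 3.528009 - (20.756093)/(34.056093) = 2.918541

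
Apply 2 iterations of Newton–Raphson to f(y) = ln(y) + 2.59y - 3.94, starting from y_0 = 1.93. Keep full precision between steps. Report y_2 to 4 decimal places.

Newton update: y ← y − f(y)/f'(y).
f'(y) = 1/y + 2.59
y_0 = 1.930000: f = 1.716220, f' = 3.108135 → y_1 = 1.930000 - (1.716220)/(3.108135) = 1.377830
y_1 = 1.377830: f = -0.050912, f' = 3.315779 → y_2 = 1.377830 - (-0.050912)/(3.315779) = 1.393184

1.3932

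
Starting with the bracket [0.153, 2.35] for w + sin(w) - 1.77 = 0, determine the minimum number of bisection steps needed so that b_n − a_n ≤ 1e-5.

18

Initial width b − a = 2.35 − 0.153 = 2.197000.
After n steps the width is (b−a)/2^n; need (b−a)/2^n ≤ 1e-5.
So n ≥ log₂(2.197000/1e-5) = log₂(219700.0000) ≈ 17.7452.
Hence n = 18.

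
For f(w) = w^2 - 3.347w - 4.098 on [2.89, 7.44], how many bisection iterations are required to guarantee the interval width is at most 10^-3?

Initial width b − a = 7.44 − 2.89 = 4.550000.
After n steps the width is (b−a)/2^n; need (b−a)/2^n ≤ 10^-3.
So n ≥ log₂(4.550000/10^-3) = log₂(4550.0000) ≈ 12.1517.
Hence n = 13.

13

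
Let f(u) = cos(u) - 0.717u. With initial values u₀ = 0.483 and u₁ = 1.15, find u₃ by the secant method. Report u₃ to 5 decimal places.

Secant update: u_(k+1) = u_k − f(u_k)·(u_k − u_(k-1))/(f(u_k) − f(u_(k-1))).
f(u_0) = 0.539295, f(u_1) = -0.416063
u_2 = 1.150000 - (-0.416063)·(1.150000 - 0.483000)/(-0.416063 - (0.539295)) = 0.859518; f(u_2) = 0.036528
u_3 = 0.859518 - (0.036528)·(0.859518 - 1.150000)/(0.036528 - (-0.416063)) = 0.882963; f(u_3) = 0.001781

0.88296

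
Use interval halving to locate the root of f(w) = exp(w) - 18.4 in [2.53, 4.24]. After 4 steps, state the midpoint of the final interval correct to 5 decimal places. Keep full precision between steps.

2.90406

f(2.530000) = -5.846494, f(4.240000) = 51.007852 (opposite signs)
step 1: m = 3.385000, f(m) = 11.117993 > 0 → root in [2.530000, 3.385000]
step 2: m = 2.957500, f(m) = 0.849787 > 0 → root in [2.530000, 2.957500]
step 3: m = 2.743750, f(m) = -2.854830 < 0 → root in [2.743750, 2.957500]
step 4: m = 2.850625, f(m) = -1.101410 < 0 → root in [2.850625, 2.957500]
Midpoint of [2.850625, 2.957500] = 2.904062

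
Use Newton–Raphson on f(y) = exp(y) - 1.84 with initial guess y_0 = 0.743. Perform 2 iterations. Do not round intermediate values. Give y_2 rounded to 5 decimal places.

Newton update: y ← y − f(y)/f'(y).
f'(y) = exp(y)
y_0 = 0.743000: f = 0.262233, f' = 2.102233 → y_1 = 0.743000 - (0.262233)/(2.102233) = 0.618260
y_1 = 0.618260: f = 0.015696, f' = 1.855696 → y_2 = 0.618260 - (0.015696)/(1.855696) = 0.609802

0.60980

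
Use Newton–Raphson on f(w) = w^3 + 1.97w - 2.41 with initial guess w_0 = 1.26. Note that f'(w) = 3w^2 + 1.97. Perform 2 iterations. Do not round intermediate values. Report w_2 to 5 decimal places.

0.88201

Newton update: w ← w − f(w)/f'(w).
w_0 = 1.260000: f = 2.072576, f' = 6.732800 → w_1 = 1.260000 - (2.072576)/(6.732800) = 0.952167
w_1 = 0.952167: f = 0.329026, f' = 4.689868 → w_2 = 0.952167 - (0.329026)/(4.689868) = 0.882011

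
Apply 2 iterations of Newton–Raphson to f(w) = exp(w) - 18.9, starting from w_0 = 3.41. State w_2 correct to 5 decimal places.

f'(w) = exp(w)
w_0 = 3.410000: f = 11.365244, f' = 30.265244 → w_1 = 3.410000 - (11.365244)/(30.265244) = 3.034479
w_1 = 3.034479: f = 1.890137, f' = 20.790137 → w_2 = 3.034479 - (1.890137)/(20.790137) = 2.943564

2.94356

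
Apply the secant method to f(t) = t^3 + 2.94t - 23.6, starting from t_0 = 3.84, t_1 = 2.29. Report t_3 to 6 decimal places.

f(t_0) = 44.312704, f(t_1) = -4.858411
t_2 = 2.290000 - (-4.858411)·(2.290000 - 3.840000)/(-4.858411 - (44.312704)) = 2.443150; f(t_2) = -1.834029
t_3 = 2.443150 - (-1.834029)·(2.443150 - 2.290000)/(-1.834029 - (-4.858411)) = 2.536022; f(t_3) = 0.166090

2.536022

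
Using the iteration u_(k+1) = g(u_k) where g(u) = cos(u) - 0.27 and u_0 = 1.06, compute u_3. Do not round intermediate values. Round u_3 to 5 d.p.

0.49087

u_1 = g(1.060000) = 0.218872
u_2 = g(0.218872) = 0.706143
u_3 = g(0.706143) = 0.490870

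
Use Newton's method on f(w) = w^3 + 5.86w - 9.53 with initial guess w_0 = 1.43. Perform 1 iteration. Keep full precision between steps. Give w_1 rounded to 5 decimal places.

1.28210

f'(w) = 3w^2 + 5.86
w_0 = 1.430000: f = 1.774007, f' = 11.994700 → w_1 = 1.430000 - (1.774007)/(11.994700) = 1.282101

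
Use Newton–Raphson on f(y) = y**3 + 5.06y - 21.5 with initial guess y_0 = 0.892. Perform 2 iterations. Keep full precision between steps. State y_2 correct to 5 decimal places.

Newton update: y ← y − f(y)/f'(y).
f'(y) = 3y**2 + 5.06
y_0 = 0.892000: f = -16.276748, f' = 7.446992 → y_1 = 0.892000 - (-16.276748)/(7.446992) = 3.077681
y_1 = 3.077681: f = 23.225225, f' = 33.476358 → y_2 = 3.077681 - (23.225225)/(33.476358) = 2.383901

2.38390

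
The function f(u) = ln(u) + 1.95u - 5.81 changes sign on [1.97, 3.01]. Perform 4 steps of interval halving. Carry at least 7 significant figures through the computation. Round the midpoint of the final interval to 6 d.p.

2.522500

f(1.970000) = -1.290466, f(3.010000) = 1.161440 (opposite signs)
step 1: m = 2.490000, f(m) = -0.042217 < 0 → root in [2.490000, 3.010000]
step 2: m = 2.750000, f(m) = 0.564101 > 0 → root in [2.490000, 2.750000]
step 3: m = 2.620000, f(m) = 0.262174 > 0 → root in [2.490000, 2.620000]
step 4: m = 2.555000, f(m) = 0.110302 > 0 → root in [2.490000, 2.555000]
Midpoint of [2.490000, 2.555000] = 2.522500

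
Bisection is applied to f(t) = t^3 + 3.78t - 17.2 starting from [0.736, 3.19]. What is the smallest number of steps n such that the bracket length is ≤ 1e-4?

Initial width b − a = 3.19 − 0.736 = 2.454000.
After n steps the width is (b−a)/2^n; need (b−a)/2^n ≤ 1e-4.
So n ≥ log₂(2.454000/1e-4) = log₂(24540.0000) ≈ 14.5828.
Hence n = 15.

15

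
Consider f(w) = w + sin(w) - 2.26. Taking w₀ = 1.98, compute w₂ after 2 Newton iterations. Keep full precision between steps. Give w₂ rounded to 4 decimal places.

f'(w) = 1 + cos(w)
w_0 = 1.980000: f = 0.637438, f' = 0.602121 → w_1 = 1.980000 - (0.637438)/(0.602121) = 0.921346
w_1 = 0.921346: f = -0.542238, f' = 1.604749 → w_2 = 0.921346 - (-0.542238)/(1.604749) = 1.259242

1.2592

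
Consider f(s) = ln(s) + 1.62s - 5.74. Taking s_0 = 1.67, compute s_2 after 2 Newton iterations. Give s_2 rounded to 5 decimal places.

Newton update: s ← s − f(s)/f'(s).
f'(s) = 1/s + 1.62
s_0 = 1.670000: f = -2.521776, f' = 2.218802 → s_1 = 1.670000 - (-2.521776)/(2.218802) = 2.806548
s_1 = 2.806548: f = -0.161436, f' = 1.976310 → s_2 = 2.806548 - (-0.161436)/(1.976310) = 2.888234

2.88823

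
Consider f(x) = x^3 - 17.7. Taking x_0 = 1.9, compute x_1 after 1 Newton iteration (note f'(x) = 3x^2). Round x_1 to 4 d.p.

x_0 = 1.900000: f = -10.841000, f' = 10.830000 → x_1 = 1.900000 - (-10.841000)/(10.830000) = 2.901016

2.9010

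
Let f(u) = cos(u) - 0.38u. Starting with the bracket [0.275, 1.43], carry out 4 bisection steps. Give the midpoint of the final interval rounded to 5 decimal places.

1.10516

f(0.275000) = 0.857925, f(1.430000) = -0.403068 (opposite signs)
step 1: m = 0.852500, f(m) = 0.334153 > 0 → root in [0.852500, 1.430000]
step 2: m = 1.141250, f(m) = -0.017217 < 0 → root in [0.852500, 1.141250]
step 3: m = 0.996875, f(m) = 0.164117 > 0 → root in [0.996875, 1.141250]
step 4: m = 1.069062, f(m) = 0.074703 > 0 → root in [1.069062, 1.141250]
Midpoint of [1.069062, 1.141250] = 1.105156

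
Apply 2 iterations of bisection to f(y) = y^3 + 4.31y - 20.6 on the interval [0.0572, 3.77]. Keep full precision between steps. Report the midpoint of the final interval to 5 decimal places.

2.37770

f(0.057200) = -20.353281, f(3.770000) = 49.231333 (opposite signs)
step 1: m = 1.913600, f(m) = -5.345039 < 0 → root in [1.913600, 3.770000]
step 2: m = 2.841800, f(m) = 14.598044 > 0 → root in [1.913600, 2.841800]
Midpoint of [1.913600, 2.841800] = 2.377700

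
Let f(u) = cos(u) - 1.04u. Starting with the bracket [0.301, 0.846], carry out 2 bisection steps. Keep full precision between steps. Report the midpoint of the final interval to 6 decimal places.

0.777875

f(0.301000) = 0.642000, f(0.846000) = -0.216857 (opposite signs)
step 1: m = 0.573500, f(m) = 0.243567 > 0 → root in [0.573500, 0.846000]
step 2: m = 0.709750, f(m) = 0.020385 > 0 → root in [0.709750, 0.846000]
Midpoint of [0.709750, 0.846000] = 0.777875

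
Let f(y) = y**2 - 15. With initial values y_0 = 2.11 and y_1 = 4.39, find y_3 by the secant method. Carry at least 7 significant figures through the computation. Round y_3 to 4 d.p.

Secant update: y_(k+1) = y_k − f(y_k)·(y_k − y_(k-1))/(f(y_k) − f(y_(k-1))).
f(y_0) = -10.547900, f(y_1) = 4.272100
y_2 = 4.390000 - (4.272100)·(4.390000 - 2.110000)/(4.272100 - (-10.547900)) = 3.732754; f(y_2) = -1.066549
y_3 = 3.732754 - (-1.066549)·(3.732754 - 4.390000)/(-1.066549 - (4.272100)) = 3.864058; f(y_3) = -0.069058

3.8641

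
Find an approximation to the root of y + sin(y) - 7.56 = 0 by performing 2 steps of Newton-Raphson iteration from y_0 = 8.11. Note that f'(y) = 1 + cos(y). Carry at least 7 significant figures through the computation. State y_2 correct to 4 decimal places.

y_0 = 8.110000: f = 1.517406, f' = 0.746769 → y_1 = 8.110000 - (1.517406)/(0.746769) = 6.078039
y_1 = 6.078039: f = -1.685671, f' = 1.979031 → y_2 = 6.078039 - (-1.685671)/(1.979031) = 6.929805

6.9298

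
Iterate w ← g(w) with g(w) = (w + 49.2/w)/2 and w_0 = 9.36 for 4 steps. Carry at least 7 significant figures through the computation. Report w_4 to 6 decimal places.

w_1 = g(9.360000) = 7.308205
w_2 = g(7.308205) = 7.020182
w_3 = g(7.020182) = 7.014274
w_4 = g(7.014274) = 7.014271

7.014271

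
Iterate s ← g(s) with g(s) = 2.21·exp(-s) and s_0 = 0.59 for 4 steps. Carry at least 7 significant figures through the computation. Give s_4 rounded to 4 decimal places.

0.6965

s_1 = g(0.590000) = 1.225063
s_2 = g(1.225063) = 0.649163
s_3 = g(0.649163) = 1.154687
s_4 = g(1.154687) = 0.696495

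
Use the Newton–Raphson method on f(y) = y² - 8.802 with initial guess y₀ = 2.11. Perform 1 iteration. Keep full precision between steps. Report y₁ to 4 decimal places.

f'(y) = 2y
y_0 = 2.110000: f = -4.349900, f' = 4.220000 → y_1 = 2.110000 - (-4.349900)/(4.220000) = 3.140782

3.1408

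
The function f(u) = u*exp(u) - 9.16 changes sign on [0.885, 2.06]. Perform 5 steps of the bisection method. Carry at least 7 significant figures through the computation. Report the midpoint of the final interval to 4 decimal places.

1.6745

f(0.885000) = -7.015659, f(2.060000) = 7.002698 (opposite signs)
step 1: m = 1.472500, f(m) = -2.739721 < 0 → root in [1.472500, 2.060000]
step 2: m = 1.766250, f(m) = 1.170582 > 0 → root in [1.472500, 1.766250]
step 3: m = 1.619375, f(m) = -0.982265 < 0 → root in [1.619375, 1.766250]
step 4: m = 1.692813, f(m) = 0.040003 > 0 → root in [1.619375, 1.692813]
step 5: m = 1.656094, f(m) = -0.484045 < 0 → root in [1.656094, 1.692813]
Midpoint of [1.656094, 1.692813] = 1.674453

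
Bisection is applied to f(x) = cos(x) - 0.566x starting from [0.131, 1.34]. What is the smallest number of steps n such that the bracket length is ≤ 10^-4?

14

Initial width b − a = 1.34 − 0.131 = 1.209000.
After n steps the width is (b−a)/2^n; need (b−a)/2^n ≤ 10^-4.
So n ≥ log₂(1.209000/10^-4) = log₂(12090.0000) ≈ 13.5615.
Hence n = 14.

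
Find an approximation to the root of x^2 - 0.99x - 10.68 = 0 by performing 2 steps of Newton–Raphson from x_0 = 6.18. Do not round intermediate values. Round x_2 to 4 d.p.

f'(x) = 2x - 0.99
x_0 = 6.180000: f = 21.394200, f' = 11.370000 → x_1 = 6.180000 - (21.394200)/(11.370000) = 4.298364
x_1 = 4.298364: f = 3.540554, f' = 7.606728 → x_2 = 4.298364 - (3.540554)/(7.606728) = 3.832914

3.8329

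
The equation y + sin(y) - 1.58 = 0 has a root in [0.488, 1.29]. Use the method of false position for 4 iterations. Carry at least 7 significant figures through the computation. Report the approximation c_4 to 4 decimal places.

0.8372

False-position update: c = (a·f(b) − b·f(a))/(f(b) − f(a)); replace the endpoint whose sign matches f(c).
f(0.488000) = -0.623140, f(1.290000) = 0.670835
step 1: c = 0.874219, f(c) = 0.061262 > 0 → new bracket [0.488000, 0.874219]
step 2: c = 0.839648, f(c) = 0.004056 > 0 → new bracket [0.488000, 0.839648]
step 3: c = 0.837374, f(c) = 0.000262 > 0 → new bracket [0.488000, 0.837374]
step 4: c = 0.837227, f(c) = 0.000017 > 0 → new bracket [0.488000, 0.837227]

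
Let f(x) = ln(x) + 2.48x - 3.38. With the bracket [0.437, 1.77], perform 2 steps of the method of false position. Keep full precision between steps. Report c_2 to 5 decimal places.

1.27439

f(0.437000) = -3.124062, f(1.770000) = 1.580580
step 1: c = 1.322163, f(c) = 0.178233 > 0 → new bracket [0.437000, 1.322163]
step 2: c = 1.274389, f(c) = 0.022950 > 0 → new bracket [0.437000, 1.274389]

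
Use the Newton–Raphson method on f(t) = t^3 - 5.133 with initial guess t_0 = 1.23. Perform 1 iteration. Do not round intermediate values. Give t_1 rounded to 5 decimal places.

f'(t) = 3t^2
t_0 = 1.230000: f = -3.272133, f' = 4.538700 → t_1 = 1.230000 - (-3.272133)/(4.538700) = 1.950941

1.95094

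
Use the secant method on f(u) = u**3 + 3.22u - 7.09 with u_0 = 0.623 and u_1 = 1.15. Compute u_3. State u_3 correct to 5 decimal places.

Secant update: u_(k+1) = u_k − f(u_k)·(u_k − u_(k-1))/(f(u_k) − f(u_(k-1))).
f(u_0) = -4.842136, f(u_1) = -1.866125
u_2 = 1.150000 - (-1.866125)·(1.150000 - 0.623000)/(-1.866125 - (-4.842136)) = 1.480458; f(u_2) = 0.921882
u_3 = 1.480458 - (0.921882)·(1.480458 - 1.150000)/(0.921882 - (-1.866125)) = 1.371189; f(u_3) = -0.096717

1.37119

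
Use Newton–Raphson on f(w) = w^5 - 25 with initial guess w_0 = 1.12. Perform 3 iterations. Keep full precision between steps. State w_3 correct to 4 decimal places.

2.6650

f'(w) = 5w^4
w_0 = 1.120000: f = -23.237658, f' = 7.867597 → w_1 = 1.120000 - (-23.237658)/(7.867597) = 4.073590
w_1 = 4.073590: f = 1096.726005, f' = 1376.827193 → w_2 = 4.073590 - (1096.726005)/(1376.827193) = 3.277030
w_2 = 3.277030: f = 352.921925, f' = 576.622619 → w_3 = 3.277030 - (352.921925)/(576.622619) = 2.664980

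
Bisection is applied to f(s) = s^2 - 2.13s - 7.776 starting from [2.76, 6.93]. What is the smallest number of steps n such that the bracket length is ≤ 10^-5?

Initial width b − a = 6.93 − 2.76 = 4.170000.
After n steps the width is (b−a)/2^n; need (b−a)/2^n ≤ 10^-5.
So n ≥ log₂(4.170000/10^-5) = log₂(417000.0000) ≈ 18.6697.
Hence n = 19.

19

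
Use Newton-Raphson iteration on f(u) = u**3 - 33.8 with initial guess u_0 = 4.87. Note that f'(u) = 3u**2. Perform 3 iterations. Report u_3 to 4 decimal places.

Newton update: u ← u − f(u)/f'(u).
u_0 = 4.870000: f = 81.701303, f' = 71.150700 → u_1 = 4.870000 - (81.701303)/(71.150700) = 3.721715
u_1 = 3.721715: f = 17.750067, f' = 41.553481 → u_2 = 3.721715 - (17.750067)/(41.553481) = 3.294553
u_2 = 3.294553: f = 1.959331, f' = 32.562233 → u_3 = 3.294553 - (1.959331)/(32.562233) = 3.234381

3.2344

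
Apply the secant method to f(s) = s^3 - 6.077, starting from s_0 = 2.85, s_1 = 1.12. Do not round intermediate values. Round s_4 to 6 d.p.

f(s_0) = 17.072125, f(s_1) = -4.672072
s_2 = 1.120000 - (-4.672072)·(1.120000 - 2.850000)/(-4.672072 - (17.072125)) = 1.491717; f(s_2) = -2.757603
s_3 = 1.491717 - (-2.757603)·(1.491717 - 1.120000)/(-2.757603 - (-4.672072)) = 2.027138; f(s_3) = 2.253097
s_4 = 2.027138 - (2.253097)·(2.027138 - 1.491717)/(2.253097 - (-2.757603)) = 1.786382; f(s_4) = -0.376367

1.786382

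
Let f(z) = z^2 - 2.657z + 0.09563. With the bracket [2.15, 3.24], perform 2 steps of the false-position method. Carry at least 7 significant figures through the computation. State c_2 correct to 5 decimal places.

f(2.150000) = -0.994420, f(3.240000) = 1.984550
step 1: c = 2.513857, f(c) = -0.264212 < 0 → new bracket [2.513857, 3.240000]
step 2: c = 2.599173, f(c) = -0.054673 < 0 → new bracket [2.599173, 3.240000]

2.59917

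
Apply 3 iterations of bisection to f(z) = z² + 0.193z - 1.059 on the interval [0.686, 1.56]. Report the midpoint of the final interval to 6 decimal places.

f(0.686000) = -0.456006, f(1.560000) = 1.675680 (opposite signs)
step 1: m = 1.123000, f(m) = 0.418868 > 0 → root in [0.686000, 1.123000]
step 2: m = 0.904500, f(m) = -0.066311 < 0 → root in [0.904500, 1.123000]
step 3: m = 1.013750, f(m) = 0.164343 > 0 → root in [0.904500, 1.013750]
Midpoint of [0.904500, 1.013750] = 0.959125

0.959125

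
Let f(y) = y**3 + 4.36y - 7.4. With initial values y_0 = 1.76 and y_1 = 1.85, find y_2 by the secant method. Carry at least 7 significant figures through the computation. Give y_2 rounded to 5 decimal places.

f(y_0) = 5.725376, f(y_1) = 6.997625
y_2 = 1.850000 - (6.997625)·(1.850000 - 1.760000)/(6.997625 - (5.725376)) = 1.354982; f(y_2) = 0.995436

1.35498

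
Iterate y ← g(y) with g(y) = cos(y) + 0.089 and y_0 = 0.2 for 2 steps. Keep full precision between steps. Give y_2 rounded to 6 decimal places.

y_1 = g(0.200000) = 1.069067
y_2 = g(1.069067) = 0.569943

0.569943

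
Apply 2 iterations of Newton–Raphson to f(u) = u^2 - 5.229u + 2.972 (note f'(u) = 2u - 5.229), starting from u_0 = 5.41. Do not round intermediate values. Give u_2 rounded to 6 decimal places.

4.583739

u_0 = 5.410000: f = 3.951210, f' = 5.591000 → u_1 = 5.410000 - (3.951210)/(5.591000) = 4.703291
u_1 = 4.703291: f = 0.499438, f' = 4.177582 → u_2 = 4.703291 - (0.499438)/(4.177582) = 4.583739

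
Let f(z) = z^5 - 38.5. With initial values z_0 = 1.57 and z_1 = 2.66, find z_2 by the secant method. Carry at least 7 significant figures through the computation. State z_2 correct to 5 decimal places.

f(z_0) = -28.961101, f(z_1) = 94.670547
z_2 = 2.660000 - (94.670547)·(2.660000 - 1.570000)/(94.670547 - (-28.961101)) = 1.825336; f(z_2) = -18.236522

1.82534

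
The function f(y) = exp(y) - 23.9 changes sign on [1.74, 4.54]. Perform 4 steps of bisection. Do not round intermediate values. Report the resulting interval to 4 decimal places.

[3.1400, 3.3150]

f(1.740000) = -18.202657, f(4.540000) = 69.790800 (opposite signs)
step 1: m = 3.140000, f(m) = -0.796133 < 0 → root in [3.140000, 4.540000]
step 2: m = 3.840000, f(m) = 22.625474 > 0 → root in [3.140000, 3.840000]
step 3: m = 3.490000, f(m) = 8.885948 > 0 → root in [3.140000, 3.490000]
step 4: m = 3.315000, f(m) = 3.622394 > 0 → root in [3.140000, 3.315000]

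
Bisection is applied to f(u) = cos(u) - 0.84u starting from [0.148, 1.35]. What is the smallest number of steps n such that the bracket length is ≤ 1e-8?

27

Initial width b − a = 1.35 − 0.148 = 1.202000.
After n steps the width is (b−a)/2^n; need (b−a)/2^n ≤ 1e-8.
So n ≥ log₂(1.202000/1e-8) = log₂(120200000.0000) ≈ 26.8409.
Hence n = 27.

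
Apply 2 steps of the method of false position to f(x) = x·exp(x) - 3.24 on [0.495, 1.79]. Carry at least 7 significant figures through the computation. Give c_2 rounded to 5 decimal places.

f(0.495000) = -2.427953, f(1.790000) = 7.481120
step 1: c = 0.812305, f(c) = -1.409799 < 0 → new bracket [0.812305, 1.790000]
step 2: c = 0.967334, f(c) = -0.695018 < 0 → new bracket [0.967334, 1.790000]

0.96733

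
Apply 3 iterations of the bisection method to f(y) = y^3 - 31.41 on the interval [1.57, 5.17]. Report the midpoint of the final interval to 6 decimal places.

3.145000

f(1.570000) = -27.540107, f(5.170000) = 106.778413 (opposite signs)
step 1: m = 3.370000, f(m) = 6.862753 > 0 → root in [1.570000, 3.370000]
step 2: m = 2.470000, f(m) = -16.340777 < 0 → root in [2.470000, 3.370000]
step 3: m = 2.920000, f(m) = -6.512912 < 0 → root in [2.920000, 3.370000]
Midpoint of [2.920000, 3.370000] = 3.145000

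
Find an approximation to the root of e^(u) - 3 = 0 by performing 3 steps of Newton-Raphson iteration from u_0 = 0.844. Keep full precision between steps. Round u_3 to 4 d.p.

1.0986

Newton update: u ← u − f(u)/f'(u).
f'(u) = e^(u)
u_0 = 0.844000: f = -0.674349, f' = 2.325651 → u_1 = 0.844000 - (-0.674349)/(2.325651) = 1.133961
u_1 = 1.133961: f = 0.107944, f' = 3.107944 → u_2 = 1.133961 - (0.107944)/(3.107944) = 1.099230
u_2 = 1.099230: f = 0.001853, f' = 3.001853 → u_3 = 1.099230 - (0.001853)/(3.001853) = 1.098612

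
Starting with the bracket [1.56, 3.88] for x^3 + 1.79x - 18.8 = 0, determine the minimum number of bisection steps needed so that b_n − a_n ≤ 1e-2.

8

Initial width b − a = 3.88 − 1.56 = 2.320000.
After n steps the width is (b−a)/2^n; need (b−a)/2^n ≤ 1e-2.
So n ≥ log₂(2.320000/1e-2) = log₂(232.0000) ≈ 7.8580.
Hence n = 8.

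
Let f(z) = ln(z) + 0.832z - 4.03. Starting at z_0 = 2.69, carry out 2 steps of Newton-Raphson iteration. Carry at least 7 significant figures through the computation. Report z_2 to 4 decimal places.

3.3799

Newton update: z ← z − f(z)/f'(z).
f'(z) = 1/z + 0.832
z_0 = 2.690000: f = -0.802379, f' = 1.203747 → z_1 = 2.690000 - (-0.802379)/(1.203747) = 3.356568
z_1 = 3.356568: f = -0.026417, f' = 1.129923 → z_2 = 3.356568 - (-0.026417)/(1.129923) = 3.379947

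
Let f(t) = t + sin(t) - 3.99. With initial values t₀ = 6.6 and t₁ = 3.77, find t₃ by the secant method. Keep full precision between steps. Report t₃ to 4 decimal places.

f(t_0) = 2.921541, f(t_1) = -0.807857
t_2 = 3.770000 - (-0.807857)·(3.770000 - 6.600000)/(-0.807857 - (2.921541)) = 4.383031; f(t_2) = -0.553219
t_3 = 4.383031 - (-0.553219)·(4.383031 - 3.770000)/(-0.553219 - (-0.807857)) = 5.714886; f(t_3) = 1.186686

5.7149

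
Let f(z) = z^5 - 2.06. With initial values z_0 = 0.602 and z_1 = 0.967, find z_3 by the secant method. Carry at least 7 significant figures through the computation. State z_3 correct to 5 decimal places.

f(z_0) = -1.980935, f(z_1) = -1.214463
z_2 = 0.967000 - (-1.214463)·(0.967000 - 0.602000)/(-1.214463 - (-1.980935)) = 1.545337; f(z_2) = 6.752848
z_3 = 1.545337 - (6.752848)·(1.545337 - 0.967000)/(6.752848 - (-1.214463)) = 1.055156; f(z_3) = -0.752071

1.05516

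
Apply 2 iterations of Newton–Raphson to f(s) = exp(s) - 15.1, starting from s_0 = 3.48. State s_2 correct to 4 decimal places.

f'(s) = exp(s)
s_0 = 3.480000: f = 17.359722, f' = 32.459722 → s_1 = 3.480000 - (17.359722)/(32.459722) = 2.945192
s_1 = 2.945192: f = 3.914311, f' = 19.014311 → s_2 = 2.945192 - (3.914311)/(19.014311) = 2.739331

2.7393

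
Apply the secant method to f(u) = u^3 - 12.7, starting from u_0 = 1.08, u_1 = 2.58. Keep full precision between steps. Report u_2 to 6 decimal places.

Secant update: u_(k+1) = u_k − f(u_k)·(u_k − u_(k-1))/(f(u_k) − f(u_(k-1))).
f(u_0) = -11.440288, f(u_1) = 4.473512
u_2 = 2.580000 - (4.473512)·(2.580000 - 1.080000)/(4.473512 - (-11.440288)) = 2.158337; f(u_2) = -2.645569

2.158337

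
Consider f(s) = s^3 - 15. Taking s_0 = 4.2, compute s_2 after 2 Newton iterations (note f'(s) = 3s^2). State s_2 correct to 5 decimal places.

2.58152

s_0 = 4.200000: f = 59.088000, f' = 52.920000 → s_1 = 4.200000 - (59.088000)/(52.920000) = 3.083447
s_1 = 3.083447: f = 14.316312, f' = 28.522931 → s_2 = 3.083447 - (14.316312)/(28.522931) = 2.581524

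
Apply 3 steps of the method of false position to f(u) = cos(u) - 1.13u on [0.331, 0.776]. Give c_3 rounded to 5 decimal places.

0.68521

f(0.331000) = 0.571688, f(0.776000) = -0.163159
step 1: c = 0.677196, f(c) = 0.014101 > 0 → new bracket [0.677196, 0.776000]
step 2: c = 0.685056, f(c) = 0.000270 > 0 → new bracket [0.685056, 0.776000]
step 3: c = 0.685206, f(c) = 0.000005 > 0 → new bracket [0.685206, 0.776000]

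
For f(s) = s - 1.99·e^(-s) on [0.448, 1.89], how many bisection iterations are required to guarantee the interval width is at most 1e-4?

Initial width b − a = 1.89 − 0.448 = 1.442000.
After n steps the width is (b−a)/2^n; need (b−a)/2^n ≤ 1e-4.
So n ≥ log₂(1.442000/1e-4) = log₂(14420.0000) ≈ 13.8158.
Hence n = 14.

14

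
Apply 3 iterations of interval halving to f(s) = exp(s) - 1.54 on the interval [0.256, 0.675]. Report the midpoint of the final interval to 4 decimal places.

f(0.256000) = -0.248247, f(0.675000) = 0.424033 (opposite signs)
step 1: m = 0.465500, f(m) = 0.052810 > 0 → root in [0.256000, 0.465500]
step 2: m = 0.360750, f(m) = -0.105595 < 0 → root in [0.360750, 0.465500]
step 3: m = 0.413125, f(m) = -0.028466 < 0 → root in [0.413125, 0.465500]
Midpoint of [0.413125, 0.465500] = 0.439312

0.4393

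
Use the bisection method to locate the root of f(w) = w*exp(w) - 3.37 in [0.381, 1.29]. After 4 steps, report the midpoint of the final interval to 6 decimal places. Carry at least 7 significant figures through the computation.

f(0.381000) = -2.812312, f(1.290000) = 1.316295 (opposite signs)
step 1: m = 0.835500, f(m) = -1.443365 < 0 → root in [0.835500, 1.290000]
step 2: m = 1.062750, f(m) = -0.294062 < 0 → root in [1.062750, 1.290000]
step 3: m = 1.176375, f(m) = 0.444512 > 0 → root in [1.062750, 1.176375]
step 4: m = 1.119563, f(m) = 0.059795 > 0 → root in [1.062750, 1.119563]
Midpoint of [1.062750, 1.119563] = 1.091156

1.091156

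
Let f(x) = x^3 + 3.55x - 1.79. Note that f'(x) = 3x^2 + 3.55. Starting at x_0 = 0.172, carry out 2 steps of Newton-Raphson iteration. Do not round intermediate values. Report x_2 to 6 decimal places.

0.474334

x_0 = 0.172000: f = -1.174312, f' = 3.638752 → x_1 = 0.172000 - (-1.174312)/(3.638752) = 0.494724
x_1 = 0.494724: f = 0.087354, f' = 4.284255 → x_2 = 0.494724 - (0.087354)/(4.284255) = 0.474334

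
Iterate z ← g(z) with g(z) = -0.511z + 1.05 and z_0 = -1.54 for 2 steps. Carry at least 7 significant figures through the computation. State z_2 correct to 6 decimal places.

z_1 = g(-1.540000) = 1.836940
z_2 = g(1.836940) = 0.111324

0.111324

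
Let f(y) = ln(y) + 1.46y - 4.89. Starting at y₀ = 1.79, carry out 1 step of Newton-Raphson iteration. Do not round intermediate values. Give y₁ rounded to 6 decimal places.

f'(y) = 1/y + 1.46
y_0 = 1.790000: f = -1.694384, f' = 2.018659 → y_1 = 1.790000 - (-1.694384)/(2.018659) = 2.629361

2.629361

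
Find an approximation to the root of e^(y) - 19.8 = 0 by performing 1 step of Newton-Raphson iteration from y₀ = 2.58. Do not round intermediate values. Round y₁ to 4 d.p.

Newton update: y ← y − f(y)/f'(y).
f'(y) = e^(y)
y_0 = 2.580000: f = -6.602862, f' = 13.197138 → y_1 = 2.580000 - (-6.602862)/(13.197138) = 3.080325

3.0803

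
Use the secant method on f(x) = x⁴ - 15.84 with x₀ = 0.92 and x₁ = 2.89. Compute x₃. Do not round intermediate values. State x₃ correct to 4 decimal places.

1.6411

f(x_0) = -15.123607, f(x_1) = 53.917574
x_2 = 2.890000 - (53.917574)·(2.890000 - 0.920000)/(53.917574 - (-15.123607)) = 1.351532; f(x_2) = -12.503387
x_3 = 1.351532 - (-12.503387)·(1.351532 - 2.890000)/(-12.503387 - (53.917574)) = 1.641141; f(x_3) = -8.585906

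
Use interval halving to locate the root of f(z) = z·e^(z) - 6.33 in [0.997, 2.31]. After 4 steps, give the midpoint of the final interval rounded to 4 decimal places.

f(0.997000) = -3.627991, f(2.310000) = 16.941921 (opposite signs)
step 1: m = 1.653500, f(m) = 2.309928 > 0 → root in [0.997000, 1.653500]
step 2: m = 1.325250, f(m) = -1.342917 < 0 → root in [1.325250, 1.653500]
step 3: m = 1.489375, f(m) = 0.274370 > 0 → root in [1.325250, 1.489375]
step 4: m = 1.407312, f(m) = -0.581181 < 0 → root in [1.407312, 1.489375]
Midpoint of [1.407312, 1.489375] = 1.448344

1.4483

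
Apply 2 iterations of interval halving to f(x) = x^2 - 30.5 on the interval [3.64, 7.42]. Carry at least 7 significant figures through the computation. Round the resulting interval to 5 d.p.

[4.58500, 5.53000]

f(3.640000) = -17.250400, f(7.420000) = 24.556400 (opposite signs)
step 1: m = 5.530000, f(m) = 0.080900 > 0 → root in [3.640000, 5.530000]
step 2: m = 4.585000, f(m) = -9.477775 < 0 → root in [4.585000, 5.530000]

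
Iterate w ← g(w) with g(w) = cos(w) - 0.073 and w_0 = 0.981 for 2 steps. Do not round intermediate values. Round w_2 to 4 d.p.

w_1 = g(0.981000) = 0.483192
w_2 = g(0.483192) = 0.812517

0.8125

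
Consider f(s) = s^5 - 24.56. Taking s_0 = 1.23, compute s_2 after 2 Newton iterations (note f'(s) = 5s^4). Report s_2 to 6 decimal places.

2.555207

s_0 = 1.230000: f = -21.744694, f' = 11.444332 → s_1 = 1.230000 - (-21.744694)/(11.444332) = 3.130040
s_1 = 3.130040: f = 275.874484, f' = 479.921083 → s_2 = 3.130040 - (275.874484)/(479.921083) = 2.555207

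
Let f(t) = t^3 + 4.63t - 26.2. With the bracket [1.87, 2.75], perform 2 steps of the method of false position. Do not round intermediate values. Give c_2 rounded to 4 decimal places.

2.4513

f(1.870000) = -11.002697, f(2.750000) = 7.329375
step 1: c = 2.398166, f(c) = -1.304163 < 0 → new bracket [2.398166, 2.750000]
step 2: c = 2.451313, f(c) = -0.120637 < 0 → new bracket [2.451313, 2.750000]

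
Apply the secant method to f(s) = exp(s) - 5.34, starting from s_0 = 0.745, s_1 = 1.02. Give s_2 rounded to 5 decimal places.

Secant update: s_(k+1) = s_k − f(s_k)·(s_k − s_(k-1))/(f(s_k) − f(s_(k-1))).
f(s_0) = -3.233559, f(s_1) = -2.566805
s_2 = 1.020000 - (-2.566805)·(1.020000 - 0.745000)/(-2.566805 - (-3.233559)) = 2.078670; f(s_2) = 2.653826

2.07867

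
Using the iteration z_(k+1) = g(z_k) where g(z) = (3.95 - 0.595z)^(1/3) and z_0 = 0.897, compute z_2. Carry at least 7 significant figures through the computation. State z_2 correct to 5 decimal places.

1.45083

z_1 = g(0.897000) = 1.506092
z_2 = g(1.506092) = 1.450832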